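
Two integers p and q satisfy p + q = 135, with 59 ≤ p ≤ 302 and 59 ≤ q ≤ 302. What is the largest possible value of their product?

For a fixed sum, the product pq is largest when p and q are as close as possible.
Taking p = 67 and q = 68 (both in [59, 302]) gives pq = 4556.

4556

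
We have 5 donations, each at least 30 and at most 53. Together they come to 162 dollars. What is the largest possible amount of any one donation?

42

To make one donation as large as possible, make the other 4 as small as possible.
The other 4 contribute at least 4 × 30 = 120, leaving at most 162 − 120 = 42.
Since 42 ≤ 53, this is achievable: one at 42 and 4 at 30.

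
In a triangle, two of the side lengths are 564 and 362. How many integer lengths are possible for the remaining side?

723

The triangle inequality gives |564 − 362| < c < 564 + 362, i.e. 202 < c < 926.
So c can be any integer from 203 to 925: 723 values.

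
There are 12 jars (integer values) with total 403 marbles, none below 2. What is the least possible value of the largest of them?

Some value must be at least ⌈403/12⌉ = 34, since 12 × 33 = 396 < 403.
Achievable: 7 of them at 34 and 5 at 33 total 403.

34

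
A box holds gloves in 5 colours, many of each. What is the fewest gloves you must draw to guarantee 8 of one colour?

In the worst case you draw 7 of each of the 5 colours: 5 × 7 = 35.
One more forces 8 of some colour, so 35 + 1 = 36.

36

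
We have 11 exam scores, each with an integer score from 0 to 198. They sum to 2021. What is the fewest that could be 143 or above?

9

Suppose at most 11 − j of them reach 143; then j values are ≤ 142 and the rest ≤ 198.
The total is then ≤ 142·j + 198·(11 − j) = 2178 − 56j. For this to be ≥ 2021 we need j ≤ 2, so at least 11 − 2 = 9 must reach 143.
Exactly 9 works: 9 values at 198 and 2 at 142 total 2066; lower one of the high values by 45 (still ≥ 143) to hit 2021.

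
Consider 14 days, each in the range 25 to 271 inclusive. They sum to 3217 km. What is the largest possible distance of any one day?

271

To make one day as large as possible, make the other 13 as small as possible.
The other 13 contribute at least 13 × 25 = 325, leaving at most 3217 − 325 = 2892.
But each day is capped at 271, so the maximum is 271.
Achievable: one at 271 and the other 13 totalling 2946, which fits since 13 × 25 ≤ 2946 ≤ 13 × 271.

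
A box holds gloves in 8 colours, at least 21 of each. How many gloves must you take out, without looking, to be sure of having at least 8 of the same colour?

You could draw 7 of every colour without reaching 8 of any — 56 in all.
One more forces 8 of some colour, so 56 + 1 = 57.

57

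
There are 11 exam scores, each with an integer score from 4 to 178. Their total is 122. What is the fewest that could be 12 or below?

3

If only k of them are at most 12, the other 11 − k are at least 13, so the total is at least (11 − k)·13 + k·4.
This is ≤ 122, so (11 − k)·13 + 4k ≤ 122, which gives k ≥ 3.
Exactly 3 works: 3 values at 4 and 8 at 13 total 116; raise one of the low values by 6 (still ≤ 12) to hit 122.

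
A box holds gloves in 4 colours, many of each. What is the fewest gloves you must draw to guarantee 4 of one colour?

You could draw 3 of every colour without reaching 4 of any — 12 in all.
One more forces 4 of some colour, so 12 + 1 = 13.

13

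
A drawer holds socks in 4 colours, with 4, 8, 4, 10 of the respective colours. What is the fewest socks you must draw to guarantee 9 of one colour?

25

In the worst case you take as many as possible of each colour without reaching 9: 4 + 8 + 4 + 8 = 24.
The next one must give 9 of some colour, so 24 + 1 = 25.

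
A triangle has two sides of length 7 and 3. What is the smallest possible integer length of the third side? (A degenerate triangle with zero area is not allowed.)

The third side must exceed |7 − 3| = 4.
The smallest integer above 4 is 5.

5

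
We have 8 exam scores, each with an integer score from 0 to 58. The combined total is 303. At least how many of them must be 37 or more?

1

If only k of them are at least 37, the other 8 − k are at most 36, so the total is at most k·58 + (8 − k)·36.
This must reach 303, so k·58 + (8 − k)·36 ≥ 303, giving k ≥ 1.
Exactly 1 works: 1 value at 58 and 7 at 36 total 310; lower one of the high values by 7 (still ≥ 37) to hit 303.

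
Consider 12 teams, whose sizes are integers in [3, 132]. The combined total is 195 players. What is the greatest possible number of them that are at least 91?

1

If k of the values are ≥ 91, the total is ≥ 91k + 3(12 − k).
Setting 91k + 3(12 − k) ≤ 195 gives 88k ≤ 159, so k ≤ 1.
k = 1 is achieved by 1 value at 91 and 11 at 3, total 124; add 71 to one value (staying below 91) to reach 195.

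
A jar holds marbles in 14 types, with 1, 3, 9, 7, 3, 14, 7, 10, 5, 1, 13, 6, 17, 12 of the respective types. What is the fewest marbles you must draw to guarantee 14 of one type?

104

In the worst case you take as many as possible of each type without reaching 14: 1 + 3 + 9 + 7 + 3 + 13 + 7 + 10 + 5 + 1 + 13 + 6 + 13 + 12 = 103.
The next one must give 14 of some type, so 103 + 1 = 104.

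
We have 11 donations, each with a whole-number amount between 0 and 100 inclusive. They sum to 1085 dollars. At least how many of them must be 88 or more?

If only k of them are at least 88, the other 11 − k are at most 87, so the total is at most k·100 + (11 − k)·87.
This must reach 1085, so k·100 + (11 − k)·87 ≥ 1085, giving k ≥ 10.
Exactly 10 works: 10 values at 100 and 1 at 87 total 1087; lower one of the high values by 2 (still ≥ 88) to hit 1085.

10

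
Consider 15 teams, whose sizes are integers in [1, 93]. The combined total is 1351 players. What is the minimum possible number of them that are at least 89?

If only k of them are at least 89, the other 15 − k are at most 88, so the total is at most k·93 + (15 − k)·88.
This must reach 1351, so k·93 + (15 − k)·88 ≥ 1351, giving k ≥ 7.
Exactly 7 works: 7 values at 93 and 8 at 88 total 1355; lower one of the high values by 4 (still ≥ 89) to hit 1351.

7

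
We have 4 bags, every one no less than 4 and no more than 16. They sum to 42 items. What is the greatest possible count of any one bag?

To make one bag as large as possible, make the other 3 as small as possible.
The other 3 contribute at least 3 × 4 = 12, leaving at most 42 − 12 = 30.
But each bag is capped at 16, so the maximum is 16.
Achievable: one at 16 and the other 3 totalling 26, which fits since 3 × 4 ≤ 26 ≤ 3 × 16.

16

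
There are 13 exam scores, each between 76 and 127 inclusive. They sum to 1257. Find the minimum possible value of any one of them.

Minimizing one value means maximizing the remaining 12.
The other 12 can take up 12 × 127 = 1524 ≥ 1257 − 76, so one score can sit at its floor of 76.
Achievable: one at 76 and the other 12 totalling 1181, which fits since 12 × 76 ≤ 1181 ≤ 12 × 127.

76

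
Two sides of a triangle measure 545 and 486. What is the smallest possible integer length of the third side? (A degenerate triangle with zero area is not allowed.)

60

The third side must exceed |545 − 486| = 59.
The smallest integer above 59 is 60.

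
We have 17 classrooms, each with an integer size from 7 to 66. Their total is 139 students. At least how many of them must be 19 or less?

Let j be the number exceeding 19. Then the total is ≥ 20·j + 7·(17 − j) = 119 + 13j.
So 13j ≤ 20 and j ≤ 1; hence at least 17 − 1 = 16 are ≤ 19.
Exactly 16 works: 16 values at 7 and 1 at 20 total 132; raise one of the low values by 7 (still ≤ 19) to hit 139.

16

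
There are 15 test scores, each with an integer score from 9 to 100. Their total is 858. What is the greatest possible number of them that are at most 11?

Suppose k of them are at most 11. Those contribute at most 11 each and the rest at most 100 each.
So the total is at most 11k + 100(15 − k) = 1500 − 89k. This must still be ≥ 858, so k ≤ 7.
k = 7 is achieved by 7 values at 11 and 8 at 100, total 877; lower one of the 100's by 19 (still > 11) to reach 858.

7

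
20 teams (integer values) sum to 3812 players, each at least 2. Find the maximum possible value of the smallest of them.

190

The 20 values sum to 3812, so their minimum is at most ⌊3812/20⌋ = 190.
Taking 8 copies of 190 and 12 copies of 191 gives exactly 3812, so 190 is attained.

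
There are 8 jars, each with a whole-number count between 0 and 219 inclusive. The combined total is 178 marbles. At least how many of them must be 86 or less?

If only k of them are at most 86, the other 8 − k are at least 87, so the total is at least (8 − k)·87 + k·0.
This is ≤ 178, so (8 − k)·87 + 0k ≤ 178, which gives k ≥ 6.
Exactly 6 works: 6 values at 0 and 2 at 87 total 174; raise one of the low values by 4 (still ≤ 86) to hit 178.

6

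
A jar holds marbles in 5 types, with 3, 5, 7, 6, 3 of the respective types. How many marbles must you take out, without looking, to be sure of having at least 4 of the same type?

16

In the worst case you take as many as possible of each type without reaching 4: 3 + 3 + 3 + 3 + 3 = 15.
The next one must give 4 of some type, so 15 + 1 = 16.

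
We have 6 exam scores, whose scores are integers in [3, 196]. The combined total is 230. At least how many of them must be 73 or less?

4

Each value above 73 is at least 74, contributing at least 74 − 3 = 71 above the floor 3.
The sum exceeds the floor total 18 by 212, so at most ⌊212/71⌋ = 2 exceed 73, and at least 4 are ≤ 73.
Exactly 4 works: 4 values at 3 and 2 at 74 total 160; raise one of the low values by 70 (still ≤ 73) to hit 230.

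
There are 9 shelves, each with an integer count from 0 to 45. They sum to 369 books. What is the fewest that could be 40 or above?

Suppose at most 9 − j of them reach 40; then j values are ≤ 39 and the rest ≤ 45.
The total is then ≤ 39·j + 45·(9 − j) = 405 − 6j. For this to be ≥ 369 we need j ≤ 6, so at least 9 − 6 = 3 must reach 40.
Exactly 3 works: 3 values at 45 and 6 at 39 total 369.

3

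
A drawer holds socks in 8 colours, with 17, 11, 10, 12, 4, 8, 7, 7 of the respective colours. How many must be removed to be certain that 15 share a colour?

74

In the worst case you take as many as possible of each colour without reaching 15: 14 + 11 + 10 + 12 + 4 + 8 + 7 + 7 = 73.
The next one must give 15 of some colour, so 73 + 1 = 74.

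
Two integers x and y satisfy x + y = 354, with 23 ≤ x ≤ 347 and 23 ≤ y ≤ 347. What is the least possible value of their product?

For a fixed sum, xy is smallest when x and y are as far apart as possible.
At the endpoint x = 23, y = 354 − 23 = 331, so xy = 23 × 331 = 7613.

7613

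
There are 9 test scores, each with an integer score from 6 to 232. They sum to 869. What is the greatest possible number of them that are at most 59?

7

Suppose k of them are at most 59. Those contribute at most 59 each and the rest at most 232 each.
So the total is at most 59k + 232(9 − k) = 2088 − 173k. This must still be ≥ 869, so k ≤ 7.
k = 7 is achieved by 7 values at 59 and 2 at 232, total 877; lower one of the 232's by 8 (still > 59) to reach 869.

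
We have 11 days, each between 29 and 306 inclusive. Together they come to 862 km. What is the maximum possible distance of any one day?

306

Maximizing one value means minimizing the remaining 10.
The other 10 contribute at least 10 × 29 = 290, leaving at most 862 − 290 = 572.
But each day is capped at 306, so the maximum is 306.
Achievable: one at 306 and the other 10 totalling 556, which fits since 10 × 29 ≤ 556 ≤ 10 × 306.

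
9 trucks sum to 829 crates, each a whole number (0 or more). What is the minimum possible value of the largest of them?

The 9 values sum to 829, so their maximum is at least ⌈829/9⌉ = 93.
Equality holds with 1 value of 93 and 8 values of 92.

93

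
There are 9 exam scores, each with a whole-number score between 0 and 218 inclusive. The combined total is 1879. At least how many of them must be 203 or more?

If only k of them are at least 203, the other 9 − k are at most 202, so the total is at most k·218 + (9 − k)·202.
This must reach 1879, so k·218 + (9 − k)·202 ≥ 1879, giving k ≥ 4.
Exactly 4 works: 4 values at 218 and 5 at 202 total 1882; lower one of the high values by 3 (still ≥ 203) to hit 1879.

4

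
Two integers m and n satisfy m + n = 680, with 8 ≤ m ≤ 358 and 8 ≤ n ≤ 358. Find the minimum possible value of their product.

For a fixed sum, mn is smallest when m and n are as far apart as possible.
At the endpoint m = 322, n = 680 − 322 = 358, so mn = 322 × 358 = 115276.

115276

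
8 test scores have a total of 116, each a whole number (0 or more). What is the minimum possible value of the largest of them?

The 8 values sum to 116, so their maximum is at least ⌈116/8⌉ = 15.
Achievable: 4 of them at 15 and 4 at 14 total 116.

15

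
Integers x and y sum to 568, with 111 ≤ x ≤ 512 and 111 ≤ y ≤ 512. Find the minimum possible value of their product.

xy = x(568 − x) is concave in x, so over [111, 457] it is minimized at an endpoint.
The extreme feasible split is x = 111, y = 457, giving xy = 50727.

50727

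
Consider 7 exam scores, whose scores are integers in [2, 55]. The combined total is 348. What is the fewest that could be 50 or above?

1

Suppose at most 7 − j of them reach 50; then j values are ≤ 49 and the rest ≤ 55.
The total is then ≤ 49·j + 55·(7 − j) = 385 − 6j. For this to be ≥ 348 we need j ≤ 6, so at least 7 − 6 = 1 must reach 50.
Exactly 1 works: 1 value at 55 and 6 at 49 total 349; lower one of the high values by 1 (still ≥ 50) to hit 348.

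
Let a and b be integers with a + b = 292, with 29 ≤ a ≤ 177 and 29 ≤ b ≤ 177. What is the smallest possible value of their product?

20355

ab = a(292 − a) is concave in a, so over [115, 177] it is minimized at an endpoint.
The extreme feasible split is a = 115, b = 177, giving ab = 20355.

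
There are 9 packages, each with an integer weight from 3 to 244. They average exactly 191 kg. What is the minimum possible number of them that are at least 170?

3

The total is 9 × 191 = 1719.
If only k of them are at least 170, the other 9 − k are at most 169, so the total is at most k·244 + (9 − k)·169.
This must reach 1719, so k·244 + (9 − k)·169 ≥ 1719, giving k ≥ 3.
Exactly 3 works: 3 values at 244 and 6 at 169 total 1746; lower one of the high values by 27 (still ≥ 170) to hit 1719.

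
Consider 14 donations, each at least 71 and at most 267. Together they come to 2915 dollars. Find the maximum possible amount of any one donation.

Maximizing one value means minimizing the remaining 13.
The other 13 contribute at least 13 × 71 = 923, leaving at most 2915 − 923 = 1992.
But each donation is capped at 267, so the maximum is 267.
Achievable: one at 267 and the other 13 totalling 2648, which fits since 13 × 71 ≤ 2648 ≤ 13 × 267.

267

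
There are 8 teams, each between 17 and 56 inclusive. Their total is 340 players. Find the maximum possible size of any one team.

To make one team as large as possible, make the other 7 as small as possible.
The other 7 contribute at least 7 × 17 = 119, leaving at most 340 − 119 = 221.
But each team is capped at 56, so the maximum is 56.
Achievable: one at 56 and the other 7 totalling 284, which fits since 7 × 17 ≤ 284 ≤ 7 × 56.

56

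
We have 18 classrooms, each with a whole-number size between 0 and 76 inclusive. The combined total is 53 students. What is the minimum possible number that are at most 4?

Each value above 4 is at least 5, contributing at least 5 − 0 = 5 above the floor 0.
The sum exceeds the floor total 0 by 53, so at most ⌊53/5⌋ = 10 exceed 4, and at least 8 are ≤ 4.
Exactly 8 works: 8 values at 0 and 10 at 5 total 50; raise one of the low values by 3 (still ≤ 4) to hit 53.

8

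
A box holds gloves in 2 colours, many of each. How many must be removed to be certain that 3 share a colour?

5

You could draw 2 of every colour without reaching 3 of any — 4 in all.
One more forces 3 of some colour, so 4 + 1 = 5.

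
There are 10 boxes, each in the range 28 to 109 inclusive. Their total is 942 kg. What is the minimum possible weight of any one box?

To make one box as small as possible, make the other 9 as large as possible.
The other 9 can take up 9 × 109 = 981 ≥ 942 − 28, so one box can sit at its floor of 28.
Achievable: one at 28 and the other 9 totalling 914, which fits since 9 × 28 ≤ 914 ≤ 9 × 109.

28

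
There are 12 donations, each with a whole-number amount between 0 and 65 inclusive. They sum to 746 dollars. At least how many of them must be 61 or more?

6

Each value short of 61 is at most 60, costing at least 65 − 60 = 5 against the maximum total of 780.
We can afford to lose at most 780 − 746 = 34, so at most ⌊34/5⌋ = 6 fall short, and at least 6 are ≥ 61.
Exactly 6 works: 6 values at 65 and 6 at 60 total 750; lower one of the high values by 4 (still ≥ 61) to hit 746.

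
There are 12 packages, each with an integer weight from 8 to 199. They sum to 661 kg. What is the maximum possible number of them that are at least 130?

If k of the values are ≥ 130, the total is ≥ 130k + 8(12 − k).
Setting 130k + 8(12 − k) ≤ 661 gives 122k ≤ 565, so k ≤ 4.
k = 4 is achieved by 4 values at 130 and 8 at 8, total 584; add 77 to one value (staying below 130) to reach 661.

4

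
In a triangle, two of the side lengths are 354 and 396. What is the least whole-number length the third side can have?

43

The third side must exceed |354 − 396| = 42.
The smallest integer above 42 is 43.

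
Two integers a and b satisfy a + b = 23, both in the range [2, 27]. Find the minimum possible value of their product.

42

Since a + b is fixed, pushing one of them to its bound minimizes the product.
At the endpoint a = 2, b = 23 − 2 = 21, so ab = 2 × 21 = 42.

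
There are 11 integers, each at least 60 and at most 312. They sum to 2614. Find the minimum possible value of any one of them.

60

To make one integer as small as possible, make the other 10 as large as possible.
The other 10 can take up 10 × 312 = 3120 ≥ 2614 − 60, so one integer can sit at its floor of 60.
Achievable: one at 60 and the other 10 totalling 2554, which fits since 10 × 60 ≤ 2554 ≤ 10 × 312.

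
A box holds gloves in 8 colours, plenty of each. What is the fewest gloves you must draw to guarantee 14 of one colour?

105

You could draw 13 of every colour without reaching 14 of any — 104 in all.
One more forces 14 of some colour, so 104 + 1 = 105.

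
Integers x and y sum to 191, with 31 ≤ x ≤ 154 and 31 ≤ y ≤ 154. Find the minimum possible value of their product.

xy = x(191 − x) is concave in x, so over [37, 154] it is minimized at an endpoint.
At the endpoint x = 37, y = 191 − 37 = 154, so xy = 37 × 154 = 5698.

5698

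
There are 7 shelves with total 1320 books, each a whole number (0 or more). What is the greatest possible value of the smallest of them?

The average is 1320/7 < 189, so some value is ≤ 188.
Achievable: 3 of them at 188 and 4 at 189 total 1320.

188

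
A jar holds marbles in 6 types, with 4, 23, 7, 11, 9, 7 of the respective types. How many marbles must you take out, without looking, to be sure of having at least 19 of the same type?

In the worst case you take as many as possible of each type without reaching 19: 4 + 18 + 7 + 11 + 9 + 7 = 56.
The next one must give 19 of some type, so 56 + 1 = 57.

57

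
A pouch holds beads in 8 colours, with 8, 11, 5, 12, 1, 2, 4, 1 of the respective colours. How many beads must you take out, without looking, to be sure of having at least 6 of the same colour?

In the worst case you take as many as possible of each colour without reaching 6: 5 + 5 + 5 + 5 + 1 + 2 + 4 + 1 = 28.
The next one must give 6 of some colour, so 28 + 1 = 29.

29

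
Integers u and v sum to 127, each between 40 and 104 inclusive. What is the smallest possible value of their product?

uv = u(127 − u) is concave in u, so over [40, 87] it is minimized at an endpoint.
At the endpoint u = 40, v = 127 − 40 = 87, so uv = 40 × 87 = 3480.

3480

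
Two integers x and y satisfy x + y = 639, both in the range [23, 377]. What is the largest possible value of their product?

102080

For a fixed sum, the product xy is largest when x and y are as close as possible.
Taking x = 319 and y = 320 (both in [23, 377]) gives xy = 102080.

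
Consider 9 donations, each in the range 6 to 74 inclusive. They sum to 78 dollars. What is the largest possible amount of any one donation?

To make one donation as large as possible, make the other 8 as small as possible.
The other 8 contribute at least 8 × 6 = 48, leaving at most 78 − 48 = 30.
Since 30 ≤ 74, this is achievable: one at 30 and 8 at 6.

30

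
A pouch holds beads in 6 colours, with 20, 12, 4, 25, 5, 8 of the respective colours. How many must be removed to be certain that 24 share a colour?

73

In the worst case you take as many as possible of each colour without reaching 24: 20 + 12 + 4 + 23 + 5 + 8 = 72.
The next one must give 24 of some colour, so 72 + 1 = 73.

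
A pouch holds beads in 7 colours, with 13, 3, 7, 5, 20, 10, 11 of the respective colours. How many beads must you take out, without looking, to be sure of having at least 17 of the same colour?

66

In the worst case you take as many as possible of each colour without reaching 17: 13 + 3 + 7 + 5 + 16 + 10 + 11 = 65.
The next one must give 17 of some colour, so 65 + 1 = 66.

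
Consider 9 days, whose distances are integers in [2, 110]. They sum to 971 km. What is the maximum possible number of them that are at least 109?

With k values at 109 or above and the rest at least 2, the sum is at least 18 + 107k.
Since the sum is 971, we need 107k ≤ 953, i.e. k ≤ 8.
k = 8 is achieved by 8 values at 109 and 1 at 2, total 874; add 97 to one value (staying below 109) to reach 971.

8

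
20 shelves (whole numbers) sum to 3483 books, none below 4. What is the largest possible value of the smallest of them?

The 20 values sum to 3483, so their minimum is at most ⌊3483/20⌋ = 174.
Equality holds with 17 values of 174 and 3 values of 175.

174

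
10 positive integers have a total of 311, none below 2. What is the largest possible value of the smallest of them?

If every one of the 10 were at least 32, the total would be at least 10 × 32 = 320 > 311.
Equality holds with 9 values of 31 and 1 value of 32.

31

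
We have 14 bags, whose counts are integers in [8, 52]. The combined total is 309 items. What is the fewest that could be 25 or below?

Each value above 25 is at least 26, contributing at least 26 − 8 = 18 above the floor 8.
The sum exceeds the floor total 112 by 197, so at most ⌊197/18⌋ = 10 exceed 25, and at least 4 are ≤ 25.
Exactly 4 works: 4 values at 8 and 10 at 26 total 292; raise one of the low values by 17 (still ≤ 25) to hit 309.

4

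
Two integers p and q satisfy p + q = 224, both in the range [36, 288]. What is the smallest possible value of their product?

6768

pq = p(224 − p) is concave in p, so over [36, 188] it is minimized at an endpoint.
The extreme feasible split is p = 36, q = 188, giving pq = 6768.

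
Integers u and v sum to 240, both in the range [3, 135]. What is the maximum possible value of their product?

uv = u(240 − u) is maximized when u is as near 240/2 as the bounds allow.
Taking u = 120 and v = 120 (both in [3, 135]) gives uv = 14400.

14400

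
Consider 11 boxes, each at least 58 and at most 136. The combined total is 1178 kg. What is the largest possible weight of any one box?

To make one box as large as possible, make the other 10 as small as possible.
The other 10 contribute at least 10 × 58 = 580, leaving at most 1178 − 580 = 598.
But each box is capped at 136, so the maximum is 136.
Achievable: one at 136 and the other 10 totalling 1042, which fits since 10 × 58 ≤ 1042 ≤ 10 × 136.

136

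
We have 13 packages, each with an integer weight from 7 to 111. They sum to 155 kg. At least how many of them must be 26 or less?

If only k of them are at most 26, the other 13 − k are at least 27, so the total is at least (13 − k)·27 + k·7.
This is ≤ 155, so (13 − k)·27 + 7k ≤ 155, which gives k ≥ 10.
Exactly 10 works: 10 values at 7 and 3 at 27 total 151; raise one of the low values by 4 (still ≤ 26) to hit 155.

10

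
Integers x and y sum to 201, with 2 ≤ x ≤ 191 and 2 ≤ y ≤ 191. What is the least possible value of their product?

xy = x(201 − x) is concave in x, so over [10, 191] it is minimized at an endpoint.
The extreme feasible split is x = 10, y = 191, giving xy = 1910.

1910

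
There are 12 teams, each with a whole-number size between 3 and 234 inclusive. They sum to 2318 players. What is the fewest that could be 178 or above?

If only k of them are at least 178, the other 12 − k are at most 177, so the total is at most k·234 + (12 − k)·177.
This must reach 2318, so k·234 + (12 − k)·177 ≥ 2318, giving k ≥ 4.
Exactly 4 works: 4 values at 234 and 8 at 177 total 2352; lower one of the high values by 34 (still ≥ 178) to hit 2318.

4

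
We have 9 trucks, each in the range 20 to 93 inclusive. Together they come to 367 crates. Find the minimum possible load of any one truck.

20

Minimizing one value means maximizing the remaining 8.
The other 8 can take up 8 × 93 = 744 ≥ 367 − 20, so one truck can sit at its floor of 20.
Achievable: one at 20 and the other 8 totalling 347, which fits since 8 × 20 ≤ 347 ≤ 8 × 93.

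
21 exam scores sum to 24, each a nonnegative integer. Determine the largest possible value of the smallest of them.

1

If every one of the 21 were at least 2, the total would be at least 21 × 2 = 42 > 24.
Equality holds with 18 values of 1 and 3 values of 2.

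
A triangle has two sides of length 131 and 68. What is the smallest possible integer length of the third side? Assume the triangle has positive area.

64

The third side must exceed |131 − 68| = 63.
The smallest integer above 63 is 64.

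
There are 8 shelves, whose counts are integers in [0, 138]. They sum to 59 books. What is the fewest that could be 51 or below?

7

If only k of them are at most 51, the other 8 − k are at least 52, so the total is at least (8 − k)·52 + k·0.
This is ≤ 59, so (8 − k)·52 + 0k ≤ 59, which gives k ≥ 7.
Exactly 7 works: 7 values at 0 and 1 at 52 total 52; raise one of the low values by 7 (still ≤ 51) to hit 59.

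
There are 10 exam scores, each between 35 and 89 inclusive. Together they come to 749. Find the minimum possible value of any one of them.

To make one score as small as possible, make the other 9 as large as possible.
The other 9 can take up 9 × 89 = 801 ≥ 749 − 35, so one score can sit at its floor of 35.
Achievable: one at 35 and the other 9 totalling 714, which fits since 9 × 35 ≤ 714 ≤ 9 × 89.

35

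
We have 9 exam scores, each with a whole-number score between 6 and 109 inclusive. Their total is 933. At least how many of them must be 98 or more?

Suppose at most 9 − j of them reach 98; then j values are ≤ 97 and the rest ≤ 109.
The total is then ≤ 97·j + 109·(9 − j) = 981 − 12j. For this to be ≥ 933 we need j ≤ 4, so at least 9 − 4 = 5 must reach 98.
Exactly 5 works: 5 values at 109 and 4 at 97 total 933.

5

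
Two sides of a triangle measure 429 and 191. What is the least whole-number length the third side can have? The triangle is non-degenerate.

239

The third side must exceed |429 − 191| = 238.
The smallest integer above 238 is 239.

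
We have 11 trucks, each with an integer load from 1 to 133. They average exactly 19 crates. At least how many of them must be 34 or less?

6

The total is 11 × 19 = 209.
If only k of them are at most 34, the other 11 − k are at least 35, so the total is at least (11 − k)·35 + k·1.
This is ≤ 209, so (11 − k)·35 + 1k ≤ 209, which gives k ≥ 6.
Exactly 6 works: 6 values at 1 and 5 at 35 total 181; raise one of the low values by 28 (still ≤ 34) to hit 209.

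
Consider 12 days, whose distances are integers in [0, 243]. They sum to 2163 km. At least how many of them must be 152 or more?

Each value short of 152 is at most 151, costing at least 243 − 151 = 92 against the maximum total of 2916.
We can afford to lose at most 2916 − 2163 = 753, so at most ⌊753/92⌋ = 8 fall short, and at least 4 are ≥ 152.
Exactly 4 works: 4 values at 243 and 8 at 151 total 2180; lower one of the high values by 17 (still ≥ 152) to hit 2163.

4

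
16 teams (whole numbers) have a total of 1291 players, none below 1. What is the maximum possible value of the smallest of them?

If every one of the 16 were at least 81, the total would be at least 16 × 81 = 1296 > 1291.
Taking 5 copies of 80 and 11 copies of 81 gives exactly 1291, so 80 is attained.

80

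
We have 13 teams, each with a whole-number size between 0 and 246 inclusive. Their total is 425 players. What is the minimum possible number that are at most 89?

Let j be the number exceeding 89. Then the total is ≥ 90·j + 0·(13 − j) = 0 + 90j.
So 90j ≤ 425 and j ≤ 4; hence at least 13 − 4 = 9 are ≤ 89.
Exactly 9 works: 9 values at 0 and 4 at 90 total 360; raise one of the low values by 65 (still ≤ 89) to hit 425.

9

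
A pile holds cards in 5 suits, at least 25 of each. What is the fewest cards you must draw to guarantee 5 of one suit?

21

In the worst case you draw 4 of each of the 5 suits: 5 × 4 = 20.
One more forces 5 of some suit, so 20 + 1 = 21.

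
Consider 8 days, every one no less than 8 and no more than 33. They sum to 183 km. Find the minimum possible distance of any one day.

8

Minimizing one value means maximizing the remaining 7.
The other 7 can take up 7 × 33 = 231 ≥ 183 − 8, so one day can sit at its floor of 8.
Achievable: one at 8 and the other 7 totalling 175, which fits since 7 × 8 ≤ 175 ≤ 7 × 33.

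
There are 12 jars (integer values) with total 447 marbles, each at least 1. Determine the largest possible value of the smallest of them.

The average is 447/12 < 38, so some value is ≤ 37.
Taking 9 copies of 37 and 3 copies of 38 gives exactly 447, so 37 is attained.

37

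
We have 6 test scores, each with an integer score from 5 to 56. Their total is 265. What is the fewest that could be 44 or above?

1

If only k of them are at least 44, the other 6 − k are at most 43, so the total is at most k·56 + (6 − k)·43.
This must reach 265, so k·56 + (6 − k)·43 ≥ 265, giving k ≥ 1.
Exactly 1 works: 1 value at 56 and 5 at 43 total 271; lower one of the high values by 6 (still ≥ 44) to hit 265.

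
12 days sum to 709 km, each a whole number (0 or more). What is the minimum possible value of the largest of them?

The 12 values sum to 709, so their maximum is at least ⌈709/12⌉ = 60.
Achievable: 1 of them at 60 and 11 at 59 total 709.

60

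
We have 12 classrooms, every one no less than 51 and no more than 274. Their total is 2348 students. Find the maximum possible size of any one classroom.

To make one classroom as large as possible, make the other 11 as small as possible.
The other 11 contribute at least 11 × 51 = 561, leaving at most 2348 − 561 = 1787.
But each classroom is capped at 274, so the maximum is 274.
Achievable: one at 274 and the other 11 totalling 2074, which fits since 11 × 51 ≤ 2074 ≤ 11 × 274.

274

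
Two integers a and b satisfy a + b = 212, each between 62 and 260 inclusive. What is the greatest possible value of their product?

11236

With a + b fixed, ab peaks when the two are closest together.
Taking a = 106 and b = 106 (both in [62, 260]) gives ab = 11236.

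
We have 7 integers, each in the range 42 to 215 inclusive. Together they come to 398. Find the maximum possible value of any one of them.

146

Maximizing one value means minimizing the remaining 6.
The other 6 contribute at least 6 × 42 = 252, leaving at most 398 − 252 = 146.
Since 146 ≤ 215, this is achievable: one at 146 and 6 at 42.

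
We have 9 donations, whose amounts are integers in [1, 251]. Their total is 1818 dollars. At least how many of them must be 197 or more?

Each value short of 197 is at most 196, costing at least 251 − 196 = 55 against the maximum total of 2259.
We can afford to lose at most 2259 − 1818 = 441, so at most ⌊441/55⌋ = 8 fall short, and at least 1 are ≥ 197.
Exactly 1 works: 1 value at 251 and 8 at 196 total 1819; lower one of the high values by 1 (still ≥ 197) to hit 1818.

1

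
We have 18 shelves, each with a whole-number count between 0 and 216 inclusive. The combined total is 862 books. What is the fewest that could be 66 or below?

If only k of them are at most 66, the other 18 − k are at least 67, so the total is at least (18 − k)·67 + k·0.
This is ≤ 862, so (18 − k)·67 + 0k ≤ 862, which gives k ≥ 6.
Exactly 6 works: 6 values at 0 and 12 at 67 total 804; raise one of the low values by 58 (still ≤ 66) to hit 862.

6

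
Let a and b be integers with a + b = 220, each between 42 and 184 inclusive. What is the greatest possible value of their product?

For a fixed sum, the product ab is largest when a and b are as close as possible.
Taking a = 110 and b = 110 (both in [42, 184]) gives ab = 12100.

12100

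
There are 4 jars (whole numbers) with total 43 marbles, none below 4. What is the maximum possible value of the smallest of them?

10

The 4 values sum to 43, so their minimum is at most ⌊43/4⌋ = 10.
Taking 1 copy of 10 and 3 copies of 11 gives exactly 43, so 10 is attained.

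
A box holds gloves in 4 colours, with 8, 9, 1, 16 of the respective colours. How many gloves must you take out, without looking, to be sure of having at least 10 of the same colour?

In the worst case you take as many as possible of each colour without reaching 10: 8 + 9 + 1 + 9 = 27.
The next one must give 10 of some colour, so 27 + 1 = 28.

28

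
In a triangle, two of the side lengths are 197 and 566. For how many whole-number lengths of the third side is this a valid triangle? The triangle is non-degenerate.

393

The triangle inequality gives |197 − 566| < c < 197 + 566, i.e. 369 < c < 763.
So c can be any integer from 370 to 762: 393 values.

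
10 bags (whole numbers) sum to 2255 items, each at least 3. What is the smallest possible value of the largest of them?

226

The 10 values sum to 2255, so their maximum is at least ⌈2255/10⌉ = 226.
Taking 5 copies of 225 and 5 copies of 226 gives exactly 2255, so 226 is attained.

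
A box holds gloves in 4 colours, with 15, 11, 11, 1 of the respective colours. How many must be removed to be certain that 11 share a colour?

In the worst case you take as many as possible of each colour without reaching 11: 10 + 10 + 10 + 1 = 31.
The next one must give 11 of some colour, so 31 + 1 = 32.

32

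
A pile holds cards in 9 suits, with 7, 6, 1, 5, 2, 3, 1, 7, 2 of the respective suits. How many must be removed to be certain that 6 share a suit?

30

In the worst case you take as many as possible of each suit without reaching 6: 5 + 5 + 1 + 5 + 2 + 3 + 1 + 5 + 2 = 29.
The next one must give 6 of some suit, so 29 + 1 = 30.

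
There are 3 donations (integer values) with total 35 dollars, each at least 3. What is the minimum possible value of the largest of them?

12

The 3 values sum to 35, so their maximum is at least ⌈35/3⌉ = 12.
Equality holds with 2 values of 12 and 1 value of 11.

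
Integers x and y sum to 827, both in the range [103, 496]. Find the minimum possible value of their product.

Since x + y is fixed, pushing one of them to its bound minimizes the product.
The extreme feasible split is x = 331, y = 496, giving xy = 164176.

164176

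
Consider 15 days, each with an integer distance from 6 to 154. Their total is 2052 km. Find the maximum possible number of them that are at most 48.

2

Each value at 48 or below falls at least 154 − 48 = 106 short of the ceiling 154.
The ceiling total is 15 × 154 = 2310, and we need 2052, so at most ⌊(2310 − 2052)/106⌋ = 2 can be that low.
k = 2 is achieved by 2 values at 48 and 13 at 154, total 2098; lower one of the 154's by 46 (still > 48) to reach 2052.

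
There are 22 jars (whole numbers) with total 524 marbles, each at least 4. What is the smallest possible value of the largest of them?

If every one of the 22 were at most 23, the total would be at most 22 × 23 = 506 < 524.
Taking 4 copies of 23 and 18 copies of 24 gives exactly 524, so 24 is attained.

24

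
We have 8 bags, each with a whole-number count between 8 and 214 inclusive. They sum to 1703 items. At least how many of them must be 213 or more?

Each value short of 213 is at most 212, costing at least 214 − 212 = 2 against the maximum total of 1712.
We can afford to lose at most 1712 − 1703 = 9, so at most ⌊9/2⌋ = 4 fall short, and at least 4 are ≥ 213.
Exactly 4 works: 4 values at 214 and 4 at 212 total 1704; lower one of the high values by 1 (still ≥ 213) to hit 1703.

4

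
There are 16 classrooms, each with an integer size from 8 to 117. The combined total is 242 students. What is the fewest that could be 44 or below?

Let j be the number exceeding 44. Then the total is ≥ 45·j + 8·(16 − j) = 128 + 37j.
So 37j ≤ 114 and j ≤ 3; hence at least 16 − 3 = 13 are ≤ 44.
Exactly 13 works: 13 values at 8 and 3 at 45 total 239; raise one of the low values by 3 (still ≤ 44) to hit 242.

13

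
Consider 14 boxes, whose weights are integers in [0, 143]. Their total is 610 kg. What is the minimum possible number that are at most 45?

Each value above 45 is at least 46, contributing at least 46 − 0 = 46 above the floor 0.
The sum exceeds the floor total 0 by 610, so at most ⌊610/46⌋ = 13 exceed 45, and at least 1 are ≤ 45.
Exactly 1 works: 1 value at 0 and 13 at 46 total 598; raise one of the low values by 12 (still ≤ 45) to hit 610.

1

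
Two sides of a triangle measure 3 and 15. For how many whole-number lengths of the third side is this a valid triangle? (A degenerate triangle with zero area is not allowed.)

5

The triangle inequality gives |3 − 15| < c < 3 + 15, i.e. 12 < c < 18.
So c can be any integer from 13 to 17: 5 values.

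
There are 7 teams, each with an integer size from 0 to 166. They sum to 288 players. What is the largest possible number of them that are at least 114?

2

Suppose k of them are at least 114. Those contribute at least 114 each and the other 7 − k at least 0 each.
So the total is at least 114k + 0(7 − k) = 0 + 114k. This must be ≤ 288, giving k ≤ 2.
k = 2 is achieved by 2 values at 114 and 5 at 0, total 228; add 60 to one value (staying below 114) to reach 288.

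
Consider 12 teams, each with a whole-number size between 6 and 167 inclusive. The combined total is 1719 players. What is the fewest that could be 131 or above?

Each value short of 131 is at most 130, costing at least 167 − 130 = 37 against the maximum total of 2004.
We can afford to lose at most 2004 − 1719 = 285, so at most ⌊285/37⌋ = 7 fall short, and at least 5 are ≥ 131.
Exactly 5 works: 5 values at 167 and 7 at 130 total 1745; lower one of the high values by 26 (still ≥ 131) to hit 1719.

5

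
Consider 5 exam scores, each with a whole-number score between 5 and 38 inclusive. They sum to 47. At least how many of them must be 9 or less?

1

Each value above 9 is at least 10, contributing at least 10 − 5 = 5 above the floor 5.
The sum exceeds the floor total 25 by 22, so at most ⌊22/5⌋ = 4 exceed 9, and at least 1 are ≤ 9.
Exactly 1 works: 1 value at 5 and 4 at 10 total 45; raise one of the low values by 2 (still ≤ 9) to hit 47.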